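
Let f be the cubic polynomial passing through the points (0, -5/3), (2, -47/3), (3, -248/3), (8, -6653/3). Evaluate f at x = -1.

16/3

Using the Lagrange interpolation formula with nodes 0, 2, 3, 8:
  L_0(x) = (x - 2)(x - 3)(x - 8) / -48
  L_1(x) = x(x - 3)(x - 8) / 12
  L_2(x) = x(x - 2)(x - 8) / -15
  L_3(x) = x(x - 2)(x - 3) / 240
Then f(x) = -5/3·L_0(x) - 47/3·L_1(x) - 248/3·L_2(x) - 6653/3·L_3(x).
Expanding and collecting terms gives f(x) = -5x^3 + 5x^2 + 3x - 5/3.
Evaluating at x = -1: f(-1) = 16/3.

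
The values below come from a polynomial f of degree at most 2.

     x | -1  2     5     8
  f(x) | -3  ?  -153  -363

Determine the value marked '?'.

-33

The 3 known points determine the degree-2 polynomial uniquely.
Write f(x) = ax^2 + bx + c. Substituting each data point gives a linear system:
  a - b + c = -3
  25a + 5b + c = -153
  64a + 8b + c = -363
Solving the system yields a = -5, b = -5, c = -3.
So f(x) = -5x^2 - 5x - 3.
Then f(2) = -33.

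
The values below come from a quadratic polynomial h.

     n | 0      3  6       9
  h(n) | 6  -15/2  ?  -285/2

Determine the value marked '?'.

On equispaced nodes a degree-2 polynomial has vanishing third forward difference, so
  - h(0) + 3·h(3) - 3·h(6) + h(9) = 0.
Substituting the known values and solving for h(6):
  -3·h(6) = 171
  h(6) = -57.

-57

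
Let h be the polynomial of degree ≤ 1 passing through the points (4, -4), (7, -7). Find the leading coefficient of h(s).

Write h(s) = as + b. Substituting each data point gives a linear system:
  4a + b = -4
  7a + b = -7
Solving the system yields a = -1, b = 0.
So h(s) = -s.
The leading coefficient is -1.

-1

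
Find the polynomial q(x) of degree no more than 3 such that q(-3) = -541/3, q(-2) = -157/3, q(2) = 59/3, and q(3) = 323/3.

Write q(x) = ax^3 + bx^2 + cx + d. Substituting each data point gives a linear system:
  -27a + 9b - 3c + d = -541/3
  -8a + 4b - 2c + d = -157/3
  8a + 4b + 2c + d = 59/3
  27a + 9b + 3c + d = 323/3
Solving the system yields a = 6, b = -4, c = -6, d = -1/3.
So q(x) = 6x³ - 4x² - 6x - 1/3.
Check: q(3) = 323/3. ✓

q(x) = 6x^3 - 4x^2 - 6x - 1/3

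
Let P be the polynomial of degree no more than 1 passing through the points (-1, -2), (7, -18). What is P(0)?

-4

Using the Lagrange interpolation formula with nodes -1, 7:
  L_0(n) = (n - 7) / -8
  L_1(n) = (n + 1) / 8
Then P(n) = -2·L_0(n) - 18·L_1(n).
Expanding and collecting terms gives P(n) = -2n - 4.
Evaluating at n = 0: P(0) = -4.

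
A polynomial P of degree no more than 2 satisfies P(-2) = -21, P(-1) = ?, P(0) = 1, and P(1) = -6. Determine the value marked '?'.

The 3 known points determine the degree-2 polynomial uniquely.
Write P(n) = an^2 + bn + c. Substituting each data point gives a linear system:
  4a - 2b + c = -21
  c = 1
  a + b + c = -6
Solving the system yields a = -6, b = -1, c = 1.
So P(n) = -6n^2 - n + 1.
Then P(-1) = -4.

-4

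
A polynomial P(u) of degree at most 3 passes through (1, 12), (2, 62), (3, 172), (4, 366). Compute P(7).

Write P(u) = au^3 + bu^2 + cu + d. Substituting each data point gives a linear system:
  a + b + c + d = 12
  8a + 4b + 2c + d = 62
  27a + 9b + 3c + d = 172
  64a + 16b + 4c + d = 366
Solving the system yields a = 4, b = 6, c = 4, d = -2.
So P(u) = 4u³ + 6u² + 4u - 2.
Then P(7) = 1692.

1692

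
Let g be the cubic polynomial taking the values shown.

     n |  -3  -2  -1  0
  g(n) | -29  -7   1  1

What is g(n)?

Using the Lagrange interpolation formula with nodes -3, -2, -1, 0:
  L_0(n) = (n + 2)(n + 1)n / -6
  L_1(n) = (n + 3)(n + 1)n / 2
  L_2(n) = (n + 3)(n + 2)n / -2
  L_3(n) = (n + 3)(n + 2)(n + 1) / 6
Then g(n) = -29·L_0(n) - 7·L_1(n) + 1·L_2(n) + 1·L_3(n).
Expanding and collecting terms gives g(n) = n³ - n² - 2n + 1.
Check: g(-2) = -7. ✓

g(n) = n^3 - n^2 - 2n + 1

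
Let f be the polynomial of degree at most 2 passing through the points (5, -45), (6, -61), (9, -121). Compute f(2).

Write f(u) = au^2 + bu + c. Substituting each data point gives a linear system:
  25a + 5b + c = -45
  36a + 6b + c = -61
  81a + 9b + c = -121
Solving the system yields a = -1, b = -5, c = 5.
So f(u) = -u^2 - 5u + 5.
Then f(2) = -9.

-9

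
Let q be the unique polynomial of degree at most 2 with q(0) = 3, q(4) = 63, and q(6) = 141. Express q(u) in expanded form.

q(u) = 4u^2 - u + 3

Using the Lagrange interpolation formula with nodes 0, 4, 6:
  L_0(u) = (u - 4)(u - 6) / 24
  L_1(u) = u(u - 6) / -8
  L_2(u) = u(u - 4) / 12
Then q(u) = 3·L_0(u) + 63·L_1(u) + 141·L_2(u).
Expanding and collecting terms gives q(u) = 4u^2 - u + 3.
Check: q(6) = 141. ✓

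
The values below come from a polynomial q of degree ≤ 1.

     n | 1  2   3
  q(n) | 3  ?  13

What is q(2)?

The 2 known points determine the degree-1 polynomial uniquely.
Write q(n) = an + b. Substituting each data point gives a linear system:
  a + b = 3
  3a + b = 13
Solving the system yields a = 5, b = -2.
So q(n) = 5n - 2.
Then q(2) = 8.

8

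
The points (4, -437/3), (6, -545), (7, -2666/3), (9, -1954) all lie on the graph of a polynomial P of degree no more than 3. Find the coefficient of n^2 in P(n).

Write P(n) = an^3 + bn^2 + cn + d. Substituting each data point gives a linear system:
  64a + 16b + 4c + d = -437/3
  216a + 36b + 6c + d = -545
  343a + 49b + 7c + d = -2666/3
  729a + 81b + 9c + d = -1954
Solving the system yields a = -3, b = 3, c = -5/3, d = 5.
So P(n) = -3n^3 + 3n^2 - (5/3)n + 5.
The coefficient of n^2 is 3.

3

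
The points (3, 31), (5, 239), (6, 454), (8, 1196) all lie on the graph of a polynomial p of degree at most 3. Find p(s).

Write p(s) = as^3 + bs^2 + cs + d. Substituting each data point gives a linear system:
  27a + 9b + 3c + d = 31
  125a + 25b + 5c + d = 239
  216a + 36b + 6c + d = 454
  512a + 64b + 8c + d = 1196
Solving the system yields a = 3, b = -5, c = -3, d = 4.
So p(s) = 3s³ - 5s² - 3s + 4.
Check: p(5) = 239. ✓

p(s) = 3s^3 - 5s^2 - 3s + 4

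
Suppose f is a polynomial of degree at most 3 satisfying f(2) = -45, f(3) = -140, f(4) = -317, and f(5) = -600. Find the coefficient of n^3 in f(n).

-4

Write f(n) = an^3 + bn^2 + cn + d. Substituting each data point gives a linear system:
  8a + 4b + 2c + d = -45
  27a + 9b + 3c + d = -140
  64a + 16b + 4c + d = -317
  125a + 25b + 5c + d = -600
Solving the system yields a = -4, b = -5, c = 6, d = -5.
So f(n) = -4n^3 - 5n^2 + 6n - 5.
The leading coefficient is -4.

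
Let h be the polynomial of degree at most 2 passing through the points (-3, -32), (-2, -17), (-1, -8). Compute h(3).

Forward differences of the values at t = -3, -2, -1:
  h  : -32  -17  -8
  Δ  : 15  9
  Δ^2: -6
The second differences are constant, confirming degree 2.
Interpolating (Newton forward form) and evaluating at t = 3 gives h(3) = -32.

-32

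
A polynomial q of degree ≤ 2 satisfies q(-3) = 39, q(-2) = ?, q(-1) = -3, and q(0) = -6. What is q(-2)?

On equispaced nodes a degree-2 polynomial has vanishing third forward difference, so
  - q(-3) + 3·q(-2) - 3·q(-1) + q(0) = 0.
Substituting the known values and solving for q(-2):
  3·q(-2) = 36
  q(-2) = 12.

12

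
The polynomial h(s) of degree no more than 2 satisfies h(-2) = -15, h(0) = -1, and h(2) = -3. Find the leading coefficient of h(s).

-2

Write h(s) = as^2 + bs + c. Substituting each data point gives a linear system:
  4a - 2b + c = -15
  c = -1
  4a + 2b + c = -3
Solving the system yields a = -2, b = 3, c = -1.
So h(s) = -2s^2 + 3s - 1.
The leading coefficient is -2.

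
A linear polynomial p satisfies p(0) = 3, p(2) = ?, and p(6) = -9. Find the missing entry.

-1

The 2 known points determine the degree-1 polynomial uniquely.
Write p(s) = as + b. Substituting each data point gives a linear system:
  b = 3
  6a + b = -9
Solving the system yields a = -2, b = 3.
So p(s) = -2s + 3.
Then p(2) = -1.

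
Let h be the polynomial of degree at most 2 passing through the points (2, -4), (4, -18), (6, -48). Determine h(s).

h(s) = -2s^2 + 5s - 6

Write h(s) = as^2 + bs + c. Substituting each data point gives a linear system:
  4a + 2b + c = -4
  16a + 4b + c = -18
  36a + 6b + c = -48
Solving the system yields a = -2, b = 5, c = -6.
So h(s) = -2s² + 5s - 6.
Check: h(2) = -4. ✓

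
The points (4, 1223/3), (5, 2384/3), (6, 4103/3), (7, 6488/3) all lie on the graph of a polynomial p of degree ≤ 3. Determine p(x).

p(x) = 6x^3 + 3x^2 - 6x - 1/3

Write p(x) = ax^3 + bx^2 + cx + d. Substituting each data point gives a linear system:
  64a + 16b + 4c + d = 1223/3
  125a + 25b + 5c + d = 2384/3
  216a + 36b + 6c + d = 4103/3
  343a + 49b + 7c + d = 6488/3
Solving the system yields a = 6, b = 3, c = -6, d = -1/3.
So p(x) = 6x^3 + 3x^2 - 6x - 1/3.
Check: p(6) = 4103/3. ✓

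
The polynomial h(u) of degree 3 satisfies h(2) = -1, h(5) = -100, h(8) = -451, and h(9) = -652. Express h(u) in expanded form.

h(u) = -u^3 + u^2 - u + 5

Write h(u) = au^3 + bu^2 + cu + d. Substituting each data point gives a linear system:
  8a + 4b + 2c + d = -1
  125a + 25b + 5c + d = -100
  512a + 64b + 8c + d = -451
  729a + 81b + 9c + d = -652
Solving the system yields a = -1, b = 1, c = -1, d = 5.
So h(u) = -u³ + u² - u + 5.
Check: h(9) = -652. ✓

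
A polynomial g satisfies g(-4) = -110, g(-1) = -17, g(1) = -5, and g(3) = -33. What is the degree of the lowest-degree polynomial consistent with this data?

Divided differences on the nodes -4, -1, 1, 3:
  order 0: -110  -17  -5  -33
  order 1: 31  6  -14
  order 2: -5  -5
  order 3: 0
The order-2 divided differences are all -5 (nonzero) and every higher order vanishes, so the data lies on a polynomial of degree exactly 2.

2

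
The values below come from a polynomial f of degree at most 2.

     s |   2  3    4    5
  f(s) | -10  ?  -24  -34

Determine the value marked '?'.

On equispaced nodes a degree-2 polynomial has vanishing third forward difference, so
  - f(2) + 3·f(3) - 3·f(4) + f(5) = 0.
Substituting the known values and solving for f(3):
  3·f(3) = -48
  f(3) = -16.

-16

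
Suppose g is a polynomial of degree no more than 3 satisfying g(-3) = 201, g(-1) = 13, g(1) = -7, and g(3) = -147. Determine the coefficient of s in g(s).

Write g(s) = as^3 + bs^2 + cs + d. Substituting each data point gives a linear system:
  -27a + 9b - 3c + d = 201
  -a + b - c + d = 13
  a + b + c + d = -7
  27a + 9b + 3c + d = -147
Solving the system yields a = -6, b = 3, c = -4, d = 0.
So g(s) = -6s^3 + 3s^2 - 4s.
The coefficient of s is -4.

-4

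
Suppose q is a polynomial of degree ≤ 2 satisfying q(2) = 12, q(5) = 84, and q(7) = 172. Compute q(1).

4

Using the Lagrange interpolation formula with nodes 2, 5, 7:
  L_0(x) = (x - 5)(x - 7) / 15
  L_1(x) = (x - 2)(x - 7) / -6
  L_2(x) = (x - 2)(x - 5) / 10
Then q(x) = 12·L_0(x) + 84·L_1(x) + 172·L_2(x).
Expanding and collecting terms gives q(x) = 4x^2 - 4x + 4.
Evaluating at x = 1: q(1) = 4.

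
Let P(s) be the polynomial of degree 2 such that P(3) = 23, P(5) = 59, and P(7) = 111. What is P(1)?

Write P(s) = as^2 + bs + c. Substituting each data point gives a linear system:
  9a + 3b + c = 23
  25a + 5b + c = 59
  49a + 7b + c = 111
Solving the system yields a = 2, b = 2, c = -1.
So P(s) = 2s^2 + 2s - 1.
Then P(1) = 3.

3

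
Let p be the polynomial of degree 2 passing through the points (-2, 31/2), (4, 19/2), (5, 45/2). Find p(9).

Using the Lagrange interpolation formula with nodes -2, 4, 5:
  L_0(t) = (t - 4)(t - 5) / 42
  L_1(t) = (t + 2)(t - 5) / -6
  L_2(t) = (t + 2)(t - 4) / 7
Then p(t) = 31/2·L_0(t) + 19/2·L_1(t) + 45/2·L_2(t).
Expanding and collecting terms gives p(t) = 2t² - 5t - 5/2.
Evaluating at t = 9: p(9) = 229/2.

229/2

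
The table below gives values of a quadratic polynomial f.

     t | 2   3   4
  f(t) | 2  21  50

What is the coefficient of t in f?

-6

Write f(t) = at^2 + bt + c. Substituting each data point gives a linear system:
  4a + 2b + c = 2
  9a + 3b + c = 21
  16a + 4b + c = 50
Solving the system yields a = 5, b = -6, c = -6.
So f(t) = 5t^2 - 6t - 6.
The coefficient of t is -6.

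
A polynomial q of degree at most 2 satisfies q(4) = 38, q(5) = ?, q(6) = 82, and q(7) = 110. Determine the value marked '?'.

58

On equispaced nodes a degree-2 polynomial has vanishing third forward difference, so
  - q(4) + 3·q(5) - 3·q(6) + q(7) = 0.
Substituting the known values and solving for q(5):
  3·q(5) = 174
  q(5) = 58.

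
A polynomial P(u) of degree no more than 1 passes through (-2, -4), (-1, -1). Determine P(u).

Using the Lagrange interpolation formula with nodes -2, -1:
  L_0(u) = (u + 1) / -1
  L_1(u) = (u + 2) / 1
Then P(u) = -4·L_0(u) - 1·L_1(u).
Expanding and collecting terms gives P(u) = 3u + 2.
Check: P(-2) = -4. ✓

P(u) = 3u + 2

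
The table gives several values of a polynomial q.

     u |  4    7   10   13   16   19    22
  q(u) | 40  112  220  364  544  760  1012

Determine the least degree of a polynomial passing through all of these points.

2

Forward differences of the values at u = 4, 7, 10, 13, 16, 19, 22:
  q  : 40  112  220  364  544  760  1012
  Δ  : 72  108  144  180  216  252
  Δ^2: 36  36  36  36  36
  Δ^3: 0  0  0  0
  Δ^4: 0  0  0
  Δ^5: 0  0
  Δ^6: 0
The second differences are constant (36) and nonzero, while all higher differences vanish, so the minimal degree is 2.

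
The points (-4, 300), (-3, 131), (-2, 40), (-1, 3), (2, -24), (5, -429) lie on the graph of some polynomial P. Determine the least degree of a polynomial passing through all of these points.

Divided differences on the nodes -4, -3, -2, -1, 2, 5:
  order 0: 300  131  40  3  -24  -429
  order 1: -169  -91  -37  -9  -135
  order 2: 39  27  7  -21
  order 3: -4  -4  -4
  order 4: 0  0
  order 5: 0
The order-3 divided differences are all -4 (nonzero) and every higher order vanishes, so the data lies on a polynomial of degree exactly 3.

3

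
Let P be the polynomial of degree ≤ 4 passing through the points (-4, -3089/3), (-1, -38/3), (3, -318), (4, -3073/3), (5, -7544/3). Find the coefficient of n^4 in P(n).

-4

Write P(n) = an^4 + bn^3 + cn^2 + dn + e. Substituting each data point gives a linear system:
  256a - 64b + 16c - 4d + e = -3089/3
  a - b + c - d + e = -38/3
  81a + 27b + 9c + 3d + e = -318
  256a + 64b + 16c + 4d + e = -3073/3
  625a + 125b + 25c + 5d + e = -7544/3
Solving the system yields a = -4, b = -1/3, c = 0, d = 6, e = -3.
So P(n) = -4n^4 - (1/3)n^3 + 6n - 3.
The leading coefficient is -4.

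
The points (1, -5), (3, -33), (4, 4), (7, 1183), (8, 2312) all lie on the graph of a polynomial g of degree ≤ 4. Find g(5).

Using the Lagrange interpolation formula with nodes 1, 3, 4, 7, 8:
  L_0(x) = (x - 3)(x - 4)(x - 7)(x - 8) / 252
  L_1(x) = (x - 1)(x - 4)(x - 7)(x - 8) / -40
  L_2(x) = (x - 1)(x - 3)(x - 7)(x - 8) / 36
  L_3(x) = (x - 1)(x - 3)(x - 4)(x - 8) / -72
  L_4(x) = (x - 1)(x - 3)(x - 4)(x - 7) / 140
Then g(x) = -5·L_0(x) - 33·L_1(x) + 4·L_2(x) + 1183·L_3(x) + 2312·L_4(x).
Expanding and collecting terms gives g(x) = x^4 - 3x^3 - 4x^2 + x.
Evaluating at x = 5: g(5) = 155.

155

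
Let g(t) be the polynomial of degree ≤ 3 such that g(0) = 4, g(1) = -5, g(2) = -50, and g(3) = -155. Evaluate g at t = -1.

Forward differences of the values at t = 0, 1, 2, 3:
  g  : 4  -5  -50  -155
  Δ  : -9  -45  -105
  Δ^2: -36  -60
  Δ^3: -24
The third differences are constant, confirming degree 3.
Interpolating (Newton forward form) and evaluating at t = -1 gives g(-1) = 1.

1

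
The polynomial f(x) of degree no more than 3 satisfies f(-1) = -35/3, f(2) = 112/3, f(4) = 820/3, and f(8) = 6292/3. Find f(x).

Using the Lagrange interpolation formula with nodes -1, 2, 4, 8:
  L_0(x) = (x - 2)(x - 4)(x - 8) / -135
  L_1(x) = (x + 1)(x - 4)(x - 8) / 36
  L_2(x) = (x + 1)(x - 2)(x - 8) / -40
  L_3(x) = (x + 1)(x - 2)(x - 4) / 216
Then f(x) = -35/3·L_0(x) + 112/3·L_1(x) + 820/3·L_2(x) + 6292/3·L_3(x).
Expanding and collecting terms gives f(x) = 4x^3 + (1/3)x^2 + 4x - 4.
Check: f(8) = 6292/3. ✓

f(x) = 4x^3 + (1/3)x^2 + 4x - 4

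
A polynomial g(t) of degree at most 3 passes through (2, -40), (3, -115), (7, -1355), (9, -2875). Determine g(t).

g(t) = -4t^3 + t^2 - 4t - 4

Using the Lagrange interpolation formula with nodes 2, 3, 7, 9:
  L_0(t) = (t - 3)(t - 7)(t - 9) / -35
  L_1(t) = (t - 2)(t - 7)(t - 9) / 24
  L_2(t) = (t - 2)(t - 3)(t - 9) / -40
  L_3(t) = (t - 2)(t - 3)(t - 7) / 84
Then g(t) = -40·L_0(t) - 115·L_1(t) - 1355·L_2(t) - 2875·L_3(t).
Expanding and collecting terms gives g(t) = -4t³ + t² - 4t - 4.
Check: g(9) = -2875. ✓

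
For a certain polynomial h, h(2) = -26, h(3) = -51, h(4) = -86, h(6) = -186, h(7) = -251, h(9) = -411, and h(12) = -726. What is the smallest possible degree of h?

2

Divided differences on the nodes 2, 3, 4, 6, 7, 9, 12:
  order 0: -26  -51  -86  -186  -251  -411  -726
  order 1: -25  -35  -50  -65  -80  -105
  order 2: -5  -5  -5  -5  -5
  order 3: 0  0  0  0
  order 4: 0  0  0
  order 5: 0  0
  order 6: 0
The order-2 divided differences are all -5 (nonzero) and every higher order vanishes, so the data lies on a polynomial of degree exactly 2.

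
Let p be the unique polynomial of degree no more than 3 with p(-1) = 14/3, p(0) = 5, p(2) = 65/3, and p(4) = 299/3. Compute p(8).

1895/3

Write p(x) = ax^3 + bx^2 + cx + d. Substituting each data point gives a linear system:
  -a + b - c + d = 14/3
  d = 5
  8a + 4b + 2c + d = 65/3
  64a + 16b + 4c + d = 299/3
Solving the system yields a = 1, b = 5/3, c = 1, d = 5.
So p(x) = x^3 + (5/3)x^2 + x + 5.
Then p(8) = 1895/3.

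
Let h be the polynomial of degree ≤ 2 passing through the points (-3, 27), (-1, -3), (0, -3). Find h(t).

h(t) = 5t^2 + 5t - 3

Using the Lagrange interpolation formula with nodes -3, -1, 0:
  L_0(t) = (t + 1)t / 6
  L_1(t) = (t + 3)t / -2
  L_2(t) = (t + 3)(t + 1) / 3
Then h(t) = 27·L_0(t) - 3·L_1(t) - 3·L_2(t).
Expanding and collecting terms gives h(t) = 5t² + 5t - 3.
Check: h(-1) = -3. ✓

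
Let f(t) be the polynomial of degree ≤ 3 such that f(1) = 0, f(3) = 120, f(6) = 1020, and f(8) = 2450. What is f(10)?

Write f(t) = at^3 + bt^2 + ct + d. Substituting each data point gives a linear system:
  a + b + c + d = 0
  27a + 9b + 3c + d = 120
  216a + 36b + 6c + d = 1020
  512a + 64b + 8c + d = 2450
Solving the system yields a = 5, b = -2, c = 3, d = -6.
So f(t) = 5t³ - 2t² + 3t - 6.
Then f(10) = 4824.

4824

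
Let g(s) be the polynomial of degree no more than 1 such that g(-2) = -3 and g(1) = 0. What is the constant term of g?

-1

Write g(s) = as + b. Substituting each data point gives a linear system:
  -2a + b = -3
  a + b = 0
Solving the system yields a = 1, b = -1.
So g(s) = s - 1.
The constant term is -1.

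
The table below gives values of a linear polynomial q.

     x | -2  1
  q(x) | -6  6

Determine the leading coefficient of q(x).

Write q(x) = ax + b. Substituting each data point gives a linear system:
  -2a + b = -6
  a + b = 6
Solving the system yields a = 4, b = 2.
So q(x) = 4x + 2.
The leading coefficient is 4.

4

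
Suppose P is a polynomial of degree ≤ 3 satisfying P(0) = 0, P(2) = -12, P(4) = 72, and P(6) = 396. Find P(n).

Using the Lagrange interpolation formula with nodes 0, 2, 4, 6:
  L_0(n) = (n - 2)(n - 4)(n - 6) / -48
  L_1(n) = n(n - 4)(n - 6) / 16
  L_2(n) = n(n - 2)(n - 6) / -16
  L_3(n) = n(n - 2)(n - 4) / 48
Then P(n) = 0·L_0(n) - 12·L_1(n) + 72·L_2(n) + 396·L_3(n).
Expanding and collecting terms gives P(n) = 3n^3 - 6n^2 - 6n.
Check: P(2) = -12. ✓

P(n) = 3n^3 - 6n^2 - 6n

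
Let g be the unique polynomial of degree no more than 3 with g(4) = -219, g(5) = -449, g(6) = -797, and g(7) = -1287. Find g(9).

-2789

Forward differences of the values at t = 4, 5, 6, 7:
  g  : -219  -449  -797  -1287
  Δ  : -230  -348  -490
  Δ^2: -118  -142
  Δ^3: -24
The third differences are constant, confirming degree 3.
Interpolating (Newton forward form) and evaluating at t = 9 gives g(9) = -2789.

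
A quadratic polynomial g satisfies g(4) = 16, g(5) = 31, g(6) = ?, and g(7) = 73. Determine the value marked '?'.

50

On equispaced nodes a degree-2 polynomial has vanishing third forward difference, so
  - g(4) + 3·g(5) - 3·g(6) + g(7) = 0.
Substituting the known values and solving for g(6):
  -3·g(6) = -150
  g(6) = 50.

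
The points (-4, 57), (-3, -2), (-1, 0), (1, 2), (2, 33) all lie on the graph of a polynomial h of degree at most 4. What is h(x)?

h(x) = x^4 + 3x^3 - x^2 - 2x + 1

Write h(x) = ax^4 + bx^3 + cx^2 + dx + e. Substituting each data point gives a linear system:
  256a - 64b + 16c - 4d + e = 57
  81a - 27b + 9c - 3d + e = -2
  a - b + c - d + e = 0
  a + b + c + d + e = 2
  16a + 8b + 4c + 2d + e = 33
Solving the system yields a = 1, b = 3, c = -1, d = -2, e = 1.
So h(x) = x^4 + 3x^3 - x^2 - 2x + 1.
Check: h(1) = 2. ✓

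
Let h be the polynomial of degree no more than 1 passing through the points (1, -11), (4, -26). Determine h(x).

Write h(x) = ax + b. Substituting each data point gives a linear system:
  a + b = -11
  4a + b = -26
Solving the system yields a = -5, b = -6.
So h(x) = -5x - 6.
Check: h(1) = -11. ✓

h(x) = -5x - 6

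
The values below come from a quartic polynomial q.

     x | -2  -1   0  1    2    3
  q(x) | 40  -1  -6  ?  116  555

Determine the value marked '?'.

1

On equispaced nodes a degree-4 polynomial has vanishing fifth forward difference, so
  - q(-2) + 5·q(-1) - 10·q(0) + 10·q(1) - 5·q(2) + q(3) = 0.
Substituting the known values and solving for q(1):
  10·q(1) = 10
  q(1) = 1.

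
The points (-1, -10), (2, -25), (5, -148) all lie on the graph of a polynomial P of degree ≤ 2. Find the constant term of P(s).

-3

Write P(s) = as^2 + bs + c. Substituting each data point gives a linear system:
  a - b + c = -10
  4a + 2b + c = -25
  25a + 5b + c = -148
Solving the system yields a = -6, b = 1, c = -3.
So P(s) = -6s^2 + s - 3.
The constant term is -3.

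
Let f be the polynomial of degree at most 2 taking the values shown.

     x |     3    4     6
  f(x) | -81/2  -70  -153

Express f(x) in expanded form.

Write f(x) = ax^2 + bx + c. Substituting each data point gives a linear system:
  9a + 3b + c = -81/2
  16a + 4b + c = -70
  36a + 6b + c = -153
Solving the system yields a = -4, b = -3/2, c = 0.
So f(x) = -4x^2 - (3/2)x.
Check: f(4) = -70. ✓

f(x) = -4x^2 - (3/2)x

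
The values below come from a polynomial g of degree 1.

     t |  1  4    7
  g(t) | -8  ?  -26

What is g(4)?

On equispaced nodes a degree-1 polynomial has vanishing second forward difference, so
  g(1) - 2·g(4) + g(7) = 0.
Substituting the known values and solving for g(4):
  -2·g(4) = 34
  g(4) = -17.

-17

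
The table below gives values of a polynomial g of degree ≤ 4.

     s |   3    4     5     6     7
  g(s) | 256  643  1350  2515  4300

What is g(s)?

g(s) = s^4 + 5s^3 + 3s^2 + 6s - 5

Using the Lagrange interpolation formula with nodes 3, 4, 5, 6, 7:
  L_0(s) = (s - 4)(s - 5)(s - 6)(s - 7) / 24
  L_1(s) = (s - 3)(s - 5)(s - 6)(s - 7) / -6
  L_2(s) = (s - 3)(s - 4)(s - 6)(s - 7) / 4
  L_3(s) = (s - 3)(s - 4)(s - 5)(s - 7) / -6
  L_4(s) = (s - 3)(s - 4)(s - 5)(s - 6) / 24
Then g(s) = 256·L_0(s) + 643·L_1(s) + 1350·L_2(s) + 2515·L_3(s) + 4300·L_4(s).
Expanding and collecting terms gives g(s) = s⁴ + 5s³ + 3s² + 6s - 5.
Check: g(4) = 643. ✓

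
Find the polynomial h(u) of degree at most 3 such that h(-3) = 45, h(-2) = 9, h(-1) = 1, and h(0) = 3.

h(u) = -3u^3 - 4u^2 + u + 3

Write h(u) = au^3 + bu^2 + cu + d. Substituting each data point gives a linear system:
  -27a + 9b - 3c + d = 45
  -8a + 4b - 2c + d = 9
  -a + b - c + d = 1
  d = 3
Solving the system yields a = -3, b = -4, c = 1, d = 3.
So h(u) = -3u^3 - 4u^2 + u + 3.
Check: h(-3) = 45. ✓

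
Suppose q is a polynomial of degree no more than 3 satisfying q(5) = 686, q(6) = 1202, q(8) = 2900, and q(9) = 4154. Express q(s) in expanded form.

q(s) = 6s^3 - 3s^2 + 3s - 4

Write q(s) = as^3 + bs^2 + cs + d. Substituting each data point gives a linear system:
  125a + 25b + 5c + d = 686
  216a + 36b + 6c + d = 1202
  512a + 64b + 8c + d = 2900
  729a + 81b + 9c + d = 4154
Solving the system yields a = 6, b = -3, c = 3, d = -4.
So q(s) = 6s³ - 3s² + 3s - 4.
Check: q(9) = 4154. ✓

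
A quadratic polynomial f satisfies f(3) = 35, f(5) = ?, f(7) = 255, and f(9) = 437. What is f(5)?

The 3 known points determine the degree-2 polynomial uniquely.
Write f(x) = ax^2 + bx + c. Substituting each data point gives a linear system:
  9a + 3b + c = 35
  49a + 7b + c = 255
  81a + 9b + c = 437
Solving the system yields a = 6, b = -5, c = -4.
So f(x) = 6x² - 5x - 4.
Then f(5) = 121.

121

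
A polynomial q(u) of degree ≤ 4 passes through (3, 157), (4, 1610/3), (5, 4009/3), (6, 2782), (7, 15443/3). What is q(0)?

-2

Using the Lagrange interpolation formula with nodes 3, 4, 5, 6, 7:
  L_0(u) = (u - 4)(u - 5)(u - 6)(u - 7) / 24
  L_1(u) = (u - 3)(u - 5)(u - 6)(u - 7) / -6
  L_2(u) = (u - 3)(u - 4)(u - 6)(u - 7) / 4
  L_3(u) = (u - 3)(u - 4)(u - 5)(u - 7) / -6
  L_4(u) = (u - 3)(u - 4)(u - 5)(u - 6) / 24
Then q(u) = 157·L_0(u) + 1610/3·L_1(u) + 4009/3·L_2(u) + 2782·L_3(u) + 15443/3·L_4(u).
Expanding and collecting terms gives q(u) = 2u⁴ + (5/3)u³ - 4u² - 4u - 2.
Evaluating at u = 0: q(0) = -2.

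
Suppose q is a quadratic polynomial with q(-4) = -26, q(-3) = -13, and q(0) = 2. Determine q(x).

q(x) = -2x^2 - x + 2

Write q(x) = ax^2 + bx + c. Substituting each data point gives a linear system:
  16a - 4b + c = -26
  9a - 3b + c = -13
  c = 2
Solving the system yields a = -2, b = -1, c = 2.
So q(x) = -2x² - x + 2.
Check: q(-3) = -13. ✓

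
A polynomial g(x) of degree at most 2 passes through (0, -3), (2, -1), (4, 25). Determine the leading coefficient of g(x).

Write g(x) = ax^2 + bx + c. Substituting each data point gives a linear system:
  c = -3
  4a + 2b + c = -1
  16a + 4b + c = 25
Solving the system yields a = 3, b = -5, c = -3.
So g(x) = 3x^2 - 5x - 3.
The leading coefficient is 3.

3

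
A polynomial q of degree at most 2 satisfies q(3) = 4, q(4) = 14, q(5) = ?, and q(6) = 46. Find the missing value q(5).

28

The 3 known points determine the degree-2 polynomial uniquely.
Write q(s) = as^2 + bs + c. Substituting each data point gives a linear system:
  9a + 3b + c = 4
  16a + 4b + c = 14
  36a + 6b + c = 46
Solving the system yields a = 2, b = -4, c = -2.
So q(s) = 2s^2 - 4s - 2.
Then q(5) = 28.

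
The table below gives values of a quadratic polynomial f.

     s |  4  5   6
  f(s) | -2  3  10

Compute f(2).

Using the Lagrange interpolation formula with nodes 4, 5, 6:
  L_0(s) = (s - 5)(s - 6) / 2
  L_1(s) = (s - 4)(s - 6) / -1
  L_2(s) = (s - 4)(s - 5) / 2
Then f(s) = -2·L_0(s) + 3·L_1(s) + 10·L_2(s).
Expanding and collecting terms gives f(s) = s^2 - 4s - 2.
Evaluating at s = 2: f(2) = -6.

-6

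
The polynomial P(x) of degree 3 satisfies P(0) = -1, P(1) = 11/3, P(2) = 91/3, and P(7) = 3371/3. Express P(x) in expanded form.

P(x) = 3x^3 + 2x^2 - (1/3)x - 1

Using the Lagrange interpolation formula with nodes 0, 1, 2, 7:
  L_0(x) = (x - 1)(x - 2)(x - 7) / -14
  L_1(x) = x(x - 2)(x - 7) / 6
  L_2(x) = x(x - 1)(x - 7) / -10
  L_3(x) = x(x - 1)(x - 2) / 210
Then P(x) = -1·L_0(x) + 11/3·L_1(x) + 91/3·L_2(x) + 3371/3·L_3(x).
Expanding and collecting terms gives P(x) = 3x^3 + 2x^2 - (1/3)x - 1.
Check: P(7) = 3371/3. ✓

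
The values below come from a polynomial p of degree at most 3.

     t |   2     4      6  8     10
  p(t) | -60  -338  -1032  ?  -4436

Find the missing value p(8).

The 4 known points determine the degree-3 polynomial uniquely.
Write p(t) = at^3 + bt^2 + ct + d. Substituting each data point gives a linear system:
  8a + 4b + 2c + d = -60
  64a + 16b + 4c + d = -338
  216a + 36b + 6c + d = -1032
  1000a + 100b + 10c + d = -4436
Solving the system yields a = -4, b = -4, c = -3, d = -6.
So p(t) = -4t³ - 4t² - 3t - 6.
Then p(8) = -2334.

-2334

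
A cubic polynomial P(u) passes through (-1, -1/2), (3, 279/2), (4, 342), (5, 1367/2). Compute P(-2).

Write P(u) = au^3 + bu^2 + cu + d. Substituting each data point gives a linear system:
  -a + b - c + d = -1/2
  27a + 9b + 3c + d = 279/2
  64a + 16b + 4c + d = 342
  125a + 25b + 5c + d = 1367/2
Solving the system yields a = 6, b = -5/2, c = -2, d = 6.
So P(u) = 6u^3 - (5/2)u^2 - 2u + 6.
Then P(-2) = -48.

-48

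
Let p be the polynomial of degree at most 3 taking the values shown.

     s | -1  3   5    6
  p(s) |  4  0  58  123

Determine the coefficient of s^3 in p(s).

Write p(s) = as^3 + bs^2 + cs + d. Substituting each data point gives a linear system:
  -a + b - c + d = 4
  27a + 9b + 3c + d = 0
  125a + 25b + 5c + d = 58
  216a + 36b + 6c + d = 123
Solving the system yields a = 1, b = -2, c = -4, d = 3.
So p(s) = s^3 - 2s^2 - 4s + 3.
The leading coefficient is 1.

1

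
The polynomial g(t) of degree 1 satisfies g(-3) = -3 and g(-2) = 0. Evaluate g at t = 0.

6

Using the Lagrange interpolation formula with nodes -3, -2:
  L_0(t) = (t + 2) / -1
  L_1(t) = (t + 3) / 1
Then g(t) = -3·L_0(t) + 0·L_1(t).
Expanding and collecting terms gives g(t) = 3t + 6.
Evaluating at t = 0: g(0) = 6.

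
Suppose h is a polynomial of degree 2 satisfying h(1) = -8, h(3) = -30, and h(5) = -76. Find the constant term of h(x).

-6

Write h(x) = ax^2 + bx + c. Substituting each data point gives a linear system:
  a + b + c = -8
  9a + 3b + c = -30
  25a + 5b + c = -76
Solving the system yields a = -3, b = 1, c = -6.
So h(x) = -3x² + x - 6.
The constant term is -6.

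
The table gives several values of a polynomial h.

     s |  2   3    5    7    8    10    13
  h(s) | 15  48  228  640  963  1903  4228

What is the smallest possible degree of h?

Divided differences on the nodes 2, 3, 5, 7, 8, 10, 13:
  order 0: 15  48  228  640  963  1903  4228
  order 1: 33  90  206  323  470  775
  order 2: 19  29  39  49  61
  order 3: 2  2  2  2
  order 4: 0  0  0
  order 5: 0  0
  order 6: 0
The order-3 divided differences are all 2 (nonzero) and every higher order vanishes, so the data lies on a polynomial of degree exactly 3.

3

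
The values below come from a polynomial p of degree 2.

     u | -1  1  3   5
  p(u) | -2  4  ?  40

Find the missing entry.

18

The 3 known points determine the degree-2 polynomial uniquely.
Write p(u) = au^2 + bu + c. Substituting each data point gives a linear system:
  a - b + c = -2
  a + b + c = 4
  25a + 5b + c = 40
Solving the system yields a = 1, b = 3, c = 0.
So p(u) = u^2 + 3u.
Then p(3) = 18.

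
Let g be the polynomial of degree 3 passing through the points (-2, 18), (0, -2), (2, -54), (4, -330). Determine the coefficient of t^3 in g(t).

Write g(t) = at^3 + bt^2 + ct + d. Substituting each data point gives a linear system:
  -8a + 4b - 2c + d = 18
  d = -2
  8a + 4b + 2c + d = -54
  64a + 16b + 4c + d = -330
Solving the system yields a = -4, b = -4, c = -2, d = -2.
So g(t) = -4t^3 - 4t^2 - 2t - 2.
The leading coefficient is -4.

-4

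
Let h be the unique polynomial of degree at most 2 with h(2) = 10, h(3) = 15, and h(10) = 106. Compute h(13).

Write h(u) = au^2 + bu + c. Substituting each data point gives a linear system:
  4a + 2b + c = 10
  9a + 3b + c = 15
  100a + 10b + c = 106
Solving the system yields a = 1, b = 0, c = 6.
So h(u) = u^2 + 6.
Then h(13) = 175.

175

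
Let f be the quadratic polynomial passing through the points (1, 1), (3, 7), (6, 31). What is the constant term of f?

1

Write f(s) = as^2 + bs + c. Substituting each data point gives a linear system:
  a + b + c = 1
  9a + 3b + c = 7
  36a + 6b + c = 31
Solving the system yields a = 1, b = -1, c = 1.
So f(s) = s² - s + 1.
The constant term is 1.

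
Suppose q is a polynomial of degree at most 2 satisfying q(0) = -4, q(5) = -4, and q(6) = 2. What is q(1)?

-8

Write q(u) = au^2 + bu + c. Substituting each data point gives a linear system:
  c = -4
  25a + 5b + c = -4
  36a + 6b + c = 2
Solving the system yields a = 1, b = -5, c = -4.
So q(u) = u^2 - 5u - 4.
Then q(1) = -8.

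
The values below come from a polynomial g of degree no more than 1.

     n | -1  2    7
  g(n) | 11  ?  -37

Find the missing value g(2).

-7

The 2 known points determine the degree-1 polynomial uniquely.
Write g(n) = an + b. Substituting each data point gives a linear system:
  -a + b = 11
  7a + b = -37
Solving the system yields a = -6, b = 5.
So g(n) = -6n + 5.
Then g(2) = -7.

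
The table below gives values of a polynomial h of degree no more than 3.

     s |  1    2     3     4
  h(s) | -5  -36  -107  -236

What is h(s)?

h(s) = -3s^3 - 2s^2 - 4s + 4

Using the Lagrange interpolation formula with nodes 1, 2, 3, 4:
  L_0(s) = (s - 2)(s - 3)(s - 4) / -6
  L_1(s) = (s - 1)(s - 3)(s - 4) / 2
  L_2(s) = (s - 1)(s - 2)(s - 4) / -2
  L_3(s) = (s - 1)(s - 2)(s - 3) / 6
Then h(s) = -5·L_0(s) - 36·L_1(s) - 107·L_2(s) - 236·L_3(s).
Expanding and collecting terms gives h(s) = -3s^3 - 2s^2 - 4s + 4.
Check: h(1) = -5. ✓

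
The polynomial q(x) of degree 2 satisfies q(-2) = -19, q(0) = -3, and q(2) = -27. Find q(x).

Write q(x) = ax^2 + bx + c. Substituting each data point gives a linear system:
  4a - 2b + c = -19
  c = -3
  4a + 2b + c = -27
Solving the system yields a = -5, b = -2, c = -3.
So q(x) = -5x^2 - 2x - 3.
Check: q(-2) = -19. ✓

q(x) = -5x^2 - 2x - 3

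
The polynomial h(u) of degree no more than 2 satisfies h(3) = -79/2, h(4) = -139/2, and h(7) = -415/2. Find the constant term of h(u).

5/2

Write h(u) = au^2 + bu + c. Substituting each data point gives a linear system:
  9a + 3b + c = -79/2
  16a + 4b + c = -139/2
  49a + 7b + c = -415/2
Solving the system yields a = -4, b = -2, c = 5/2.
So h(u) = -4u² - 2u + 5/2.
The constant term is 5/2.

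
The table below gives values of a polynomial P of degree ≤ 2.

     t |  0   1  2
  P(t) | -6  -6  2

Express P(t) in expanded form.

P(t) = 4t^2 - 4t - 6

Using the Lagrange interpolation formula with nodes 0, 1, 2:
  L_0(t) = (t - 1)(t - 2) / 2
  L_1(t) = t(t - 2) / -1
  L_2(t) = t(t - 1) / 2
Then P(t) = -6·L_0(t) - 6·L_1(t) + 2·L_2(t).
Expanding and collecting terms gives P(t) = 4t^2 - 4t - 6.
Check: P(0) = -6. ✓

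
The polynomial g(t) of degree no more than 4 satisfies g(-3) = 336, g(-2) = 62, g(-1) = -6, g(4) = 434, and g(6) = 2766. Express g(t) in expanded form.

Write g(t) = at^4 + bt^3 + ct^2 + dt + e. Substituting each data point gives a linear system:
  81a - 27b + 9c - 3d + e = 336
  16a - 8b + 4c - 2d + e = 62
  a - b + c - d + e = -6
  256a + 64b + 16c + 4d + e = 434
  1296a + 216b + 36c + 6d + e = 2766
Solving the system yields a = 3, b = -5, c = -2, d = 6, e = -6.
So g(t) = 3t⁴ - 5t³ - 2t² + 6t - 6.
Check: g(-2) = 62. ✓

g(t) = 3t^4 - 5t^3 - 2t^2 + 6t - 6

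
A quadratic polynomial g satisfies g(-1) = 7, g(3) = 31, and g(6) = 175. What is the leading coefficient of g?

Write g(n) = an^2 + bn + c. Substituting each data point gives a linear system:
  a - b + c = 7
  9a + 3b + c = 31
  36a + 6b + c = 175
Solving the system yields a = 6, b = -6, c = -5.
So g(n) = 6n^2 - 6n - 5.
The leading coefficient is 6.

6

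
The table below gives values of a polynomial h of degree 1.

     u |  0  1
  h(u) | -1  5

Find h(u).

Using the Lagrange interpolation formula with nodes 0, 1:
  L_0(u) = (u - 1) / -1
  L_1(u) = u / 1
Then h(u) = -1·L_0(u) + 5·L_1(u).
Expanding and collecting terms gives h(u) = 6u - 1.
Check: h(0) = -1. ✓

h(u) = 6u - 1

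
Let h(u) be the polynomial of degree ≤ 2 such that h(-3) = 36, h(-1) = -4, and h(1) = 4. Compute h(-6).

186

Forward differences of the values at u = -3, -1, 1:
  h  : 36  -4  4
  Δ  : -40  8
  Δ^2: 48
The second differences are constant, confirming degree 2.
Interpolating (Newton forward form) and evaluating at u = -6 gives h(-6) = 186.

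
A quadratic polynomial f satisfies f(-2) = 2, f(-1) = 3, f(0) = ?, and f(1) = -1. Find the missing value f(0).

On equispaced nodes a degree-2 polynomial has vanishing third forward difference, so
  - f(-2) + 3·f(-1) - 3·f(0) + f(1) = 0.
Substituting the known values and solving for f(0):
  -3·f(0) = -6
  f(0) = 2.

2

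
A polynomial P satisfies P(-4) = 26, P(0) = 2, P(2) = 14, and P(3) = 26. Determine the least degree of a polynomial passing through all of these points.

2

Divided differences on the nodes -4, 0, 2, 3:
  order 0: 26  2  14  26
  order 1: -6  6  12
  order 2: 2  2
  order 3: 0
The order-2 divided differences are all 2 (nonzero) and every higher order vanishes, so the data lies on a polynomial of degree exactly 2.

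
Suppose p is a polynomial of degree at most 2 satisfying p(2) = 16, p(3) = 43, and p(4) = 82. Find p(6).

196

Using the Lagrange interpolation formula with nodes 2, 3, 4:
  L_0(t) = (t - 3)(t - 4) / 2
  L_1(t) = (t - 2)(t - 4) / -1
  L_2(t) = (t - 2)(t - 3) / 2
Then p(t) = 16·L_0(t) + 43·L_1(t) + 82·L_2(t).
Expanding and collecting terms gives p(t) = 6t² - 3t - 2.
Evaluating at t = 6: p(6) = 196.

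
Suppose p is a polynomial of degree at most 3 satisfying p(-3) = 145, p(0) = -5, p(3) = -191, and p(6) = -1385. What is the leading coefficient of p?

-6

Write p(s) = as^3 + bs^2 + cs + d. Substituting each data point gives a linear system:
  -27a + 9b - 3c + d = 145
  d = -5
  27a + 9b + 3c + d = -191
  216a + 36b + 6c + d = -1385
Solving the system yields a = -6, b = -2, c = -2, d = -5.
So p(s) = -6s^3 - 2s^2 - 2s - 5.
The leading coefficient is -6.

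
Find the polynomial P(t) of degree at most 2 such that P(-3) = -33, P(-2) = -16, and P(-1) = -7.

Write P(t) = at^2 + bt + c. Substituting each data point gives a linear system:
  9a - 3b + c = -33
  4a - 2b + c = -16
  a - b + c = -7
Solving the system yields a = -4, b = -3, c = -6.
So P(t) = -4t² - 3t - 6.
Check: P(-1) = -7. ✓

P(t) = -4t^2 - 3t - 6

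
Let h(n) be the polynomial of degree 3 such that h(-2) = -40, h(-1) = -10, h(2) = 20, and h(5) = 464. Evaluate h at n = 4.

230

Using the Lagrange interpolation formula with nodes -2, -1, 2, 5:
  L_0(n) = (n + 1)(n - 2)(n - 5) / -28
  L_1(n) = (n + 2)(n - 2)(n - 5) / 18
  L_2(n) = (n + 2)(n + 1)(n - 5) / -36
  L_3(n) = (n + 2)(n + 1)(n - 2) / 126
Then h(n) = -40·L_0(n) - 10·L_1(n) + 20·L_2(n) + 464·L_3(n).
Expanding and collecting terms gives h(n) = 4n³ - n² - n - 6.
Evaluating at n = 4: h(4) = 230.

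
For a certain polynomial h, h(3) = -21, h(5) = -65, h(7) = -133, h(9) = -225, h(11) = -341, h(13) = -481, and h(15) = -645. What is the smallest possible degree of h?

Forward differences of the values at s = 3, 5, 7, 9, 11, 13, 15:
  h  : -21  -65  -133  -225  -341  -481  -645
  Δ  : -44  -68  -92  -116  -140  -164
  Δ^2: -24  -24  -24  -24  -24
  Δ^3: 0  0  0  0
  Δ^4: 0  0  0
  Δ^5: 0  0
  Δ^6: 0
The second differences are constant (-24) and nonzero, while all higher differences vanish, so the minimal degree is 2.

2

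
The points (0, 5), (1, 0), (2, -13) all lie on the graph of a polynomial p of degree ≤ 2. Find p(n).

Write p(n) = an^2 + bn + c. Substituting each data point gives a linear system:
  c = 5
  a + b + c = 0
  4a + 2b + c = -13
Solving the system yields a = -4, b = -1, c = 5.
So p(n) = -4n² - n + 5.
Check: p(0) = 5. ✓

p(n) = -4n^2 - n + 5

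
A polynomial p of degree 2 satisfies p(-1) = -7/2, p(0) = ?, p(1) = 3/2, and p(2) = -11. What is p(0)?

On equispaced nodes a degree-2 polynomial has vanishing third forward difference, so
  - p(-1) + 3·p(0) - 3·p(1) + p(2) = 0.
Substituting the known values and solving for p(0):
  3·p(0) = 12
  p(0) = 4.

4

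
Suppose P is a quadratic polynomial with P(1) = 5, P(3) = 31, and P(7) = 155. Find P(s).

P(s) = 3s^2 + s + 1

Write P(s) = as^2 + bs + c. Substituting each data point gives a linear system:
  a + b + c = 5
  9a + 3b + c = 31
  49a + 7b + c = 155
Solving the system yields a = 3, b = 1, c = 1.
So P(s) = 3s² + s + 1.
Check: P(7) = 155. ✓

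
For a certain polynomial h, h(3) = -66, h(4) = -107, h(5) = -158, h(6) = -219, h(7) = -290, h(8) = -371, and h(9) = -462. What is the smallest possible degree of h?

2

Forward differences of the values at n = 3, 4, 5, 6, 7, 8, 9:
  h  : -66  -107  -158  -219  -290  -371  -462
  Δ  : -41  -51  -61  -71  -81  -91
  Δ^2: -10  -10  -10  -10  -10
  Δ^3: 0  0  0  0
  Δ^4: 0  0  0
  Δ^5: 0  0
  Δ^6: 0
The second differences are constant (-10) and nonzero, while all higher differences vanish, so the minimal degree is 2.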